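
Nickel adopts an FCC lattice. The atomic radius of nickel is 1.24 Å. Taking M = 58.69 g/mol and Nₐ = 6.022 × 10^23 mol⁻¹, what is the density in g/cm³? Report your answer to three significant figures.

9.04 g/cm³

In an FCC lattice, atoms touch along the face diagonal, so √2·a = 4r, giving a = 3.507 Å = 3.507 × 10^-8 cm.
With Z = 4, ρ = Z·M/(N_A·a³) = 4 × 58.69 / (6.022 × 10²³ × 4.314 × 10^-23) = 9.036 g/cm³.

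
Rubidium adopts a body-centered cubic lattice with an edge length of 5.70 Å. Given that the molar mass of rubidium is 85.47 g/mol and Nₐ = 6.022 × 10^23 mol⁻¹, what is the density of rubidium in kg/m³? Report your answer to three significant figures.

1530 kg/m³

A BCC unit cell contains Z = 2 atoms.
Cell volume: a³ = (5.70 Å)³ = (5.700 × 10^-8 cm)³ = 1.852 × 10^-22 cm³.
ρ = Z·M/(N_A·a³) = 2 × 85.47 / (6.022 × 10²³ × 1.852 × 10^-22) = 1.533 g/cm³ = 1530 kg/m³.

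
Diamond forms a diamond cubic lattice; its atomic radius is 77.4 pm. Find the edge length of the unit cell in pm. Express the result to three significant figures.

357 pm

In a diamond cubic lattice, nearest neighbors lie along the body diagonal with √3·a = 8r.
a = 8r/√3 = 8 × 77.4 / 1.7321 = 357 pm.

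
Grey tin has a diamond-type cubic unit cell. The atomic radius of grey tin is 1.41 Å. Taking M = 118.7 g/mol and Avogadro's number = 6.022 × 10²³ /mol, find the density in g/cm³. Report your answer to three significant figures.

5.71 g/cm³

In a diamond cubic lattice, nearest neighbors lie along the body diagonal with √3·a = 8r, giving a = 6.513 Å = 6.513 × 10^-8 cm.
With Z = 8, ρ = Z·M/(N_A·a³) = 8 × 118.7 / (6.022 × 10²³ × 2.762 × 10^-22) = 5.709 g/cm³.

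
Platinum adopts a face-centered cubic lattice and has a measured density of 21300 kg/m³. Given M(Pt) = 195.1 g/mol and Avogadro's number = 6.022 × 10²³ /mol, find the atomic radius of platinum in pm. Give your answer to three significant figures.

For an FCC cell (Z = 4), a³ = Z·M/(N_A·ρ) = 4 × 195.1 / (6.022 × 10²³ × 21.30) = 6.084 × 10^-23 cm³, so a = 3.933 × 10^-8 cm = 393.3 pm.
Atoms touch along the face diagonal, so √2·a = 4r, so r = 0.3536 × a = 139 pm.

139 pm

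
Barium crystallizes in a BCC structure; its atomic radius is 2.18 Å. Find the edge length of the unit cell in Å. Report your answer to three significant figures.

In a BCC lattice, atoms touch along the body diagonal, so √3·a = 4r.
a = 4r/√3 = 4 × 2.18 / 1.7321 = 5.03 Å.

5.03 Å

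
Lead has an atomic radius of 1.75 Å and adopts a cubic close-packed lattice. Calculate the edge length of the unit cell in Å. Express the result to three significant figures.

In an FCC lattice, atoms touch along the face diagonal, so √2·a = 4r.
a = 4r/√2 = 4 × 1.75 / 1.4142 = 4.95 Å.

4.95 Å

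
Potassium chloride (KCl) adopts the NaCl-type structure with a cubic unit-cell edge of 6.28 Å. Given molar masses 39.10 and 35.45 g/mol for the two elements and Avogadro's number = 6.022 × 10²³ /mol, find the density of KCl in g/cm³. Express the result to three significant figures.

The NaCl-type structure contains Z = 4 formula units per cell; M(KCl) = 39.10 + 35.45 = 74.55 g/mol.
a³ = (6.280 × 10^-8 cm)³ = 2.477 × 10^-22 cm³.
ρ = 4 × 74.55 / (6.022 × 10²³ × 2.477 × 10^-22) = 1.999 g/cm³.

2.00 g/cm³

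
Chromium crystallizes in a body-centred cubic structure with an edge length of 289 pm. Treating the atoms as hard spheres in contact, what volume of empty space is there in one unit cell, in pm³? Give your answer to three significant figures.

7.72 × 10^6 pm³

In a BCC lattice atoms touch along the body diagonal, so √3·a = 4r, so r = 0.4330a = 125.1 pm.
V_cell = a³ = 2.414 × 10^7 pm³; V_atoms = 2 × (4/3)πr³ = 1.642 × 10^7 pm³.
Empty space = 2.414 × 10^7 − 1.642 × 10^7 = 7.72 × 10^6 pm³.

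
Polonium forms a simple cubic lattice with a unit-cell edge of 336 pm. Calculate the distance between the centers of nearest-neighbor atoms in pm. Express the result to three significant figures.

In a simple cubic structure, atoms touch along the cell edge, so a = 2r; the nearest-neighbor distance equals 2r = 1.000·a.
d = 1.000 × 336 = 336 pm.

336 pm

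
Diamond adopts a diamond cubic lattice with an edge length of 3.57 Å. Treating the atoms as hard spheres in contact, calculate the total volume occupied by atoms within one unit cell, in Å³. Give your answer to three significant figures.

In a diamond cubic lattice nearest neighbors lie along the body diagonal with √3·a = 8r, so r = 0.2165a = 0.7729 Å.
V_atoms = Z × (4/3)πr³ = 8 × (4/3)π × (0.7729)³ = 15.5 Å³.

15.5 Å³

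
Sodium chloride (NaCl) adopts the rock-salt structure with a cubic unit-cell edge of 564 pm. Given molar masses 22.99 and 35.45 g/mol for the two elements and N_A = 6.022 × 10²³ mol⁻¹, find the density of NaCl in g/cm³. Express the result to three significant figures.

The rock-salt structure contains Z = 4 formula units per cell; M(NaCl) = 22.99 + 35.45 = 58.44 g/mol.
a³ = (5.640 × 10^-8 cm)³ = 1.794 × 10^-22 cm³.
ρ = 4 × 58.44 / (6.022 × 10²³ × 1.794 × 10^-22) = 2.164 g/cm³.

2.16 g/cm³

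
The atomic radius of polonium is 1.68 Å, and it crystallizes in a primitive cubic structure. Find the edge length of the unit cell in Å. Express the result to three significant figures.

3.36 Å

In a simple cubic lattice, atoms touch along the cell edge, so a = 2r.
a = 2r = 2 × 1.68 = 3.36 Å.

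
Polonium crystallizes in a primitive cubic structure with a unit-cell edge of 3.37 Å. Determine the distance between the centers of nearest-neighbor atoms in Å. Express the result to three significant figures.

3.37 Å

In a simple cubic structure, atoms touch along the cell edge, so a = 2r; the nearest-neighbor distance equals 2r = 1.000·a.
d = 1.000 × 3.37 = 3.37 Å.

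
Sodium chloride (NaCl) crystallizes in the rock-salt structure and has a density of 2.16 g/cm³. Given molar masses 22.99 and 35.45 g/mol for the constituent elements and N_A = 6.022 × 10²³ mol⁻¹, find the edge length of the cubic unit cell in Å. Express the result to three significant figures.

5.64 Å

M(NaCl) = 58.44 g/mol; Z = 4 formula units per cell.
a³ = Z·M/(N_A·ρ) = 4 × 58.44 / (6.022 × 10²³ × 2.16) = 1.797 × 10^-22 cm³, so a = 5.643 × 10^-8 cm = 5.64 Å.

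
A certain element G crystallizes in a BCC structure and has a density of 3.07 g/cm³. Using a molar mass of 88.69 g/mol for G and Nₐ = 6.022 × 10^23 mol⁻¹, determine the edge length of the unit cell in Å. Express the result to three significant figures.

4.58 Å

With Z = 2 atoms per BCC cell, a³ = Z·M/(N_A·ρ) = 2 × 88.69 / (6.022 × 10²³ × 3.070 g/cm³) = 9.595 × 10^-23 cm³.
a = (9.595 × 10^-23)^(1/3) = 4.578 × 10^-8 cm = 4.58 Å.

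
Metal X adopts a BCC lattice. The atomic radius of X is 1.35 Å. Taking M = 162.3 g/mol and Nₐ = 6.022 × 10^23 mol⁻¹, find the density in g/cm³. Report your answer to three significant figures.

17.8 g/cm³

In a BCC lattice, atoms touch along the body diagonal, so √3·a = 4r, giving a = 3.118 Å = 3.118 × 10^-8 cm.
With Z = 2, ρ = Z·M/(N_A·a³) = 2 × 162.3 / (6.022 × 10²³ × 3.030 × 10^-23) = 17.79 g/cm³.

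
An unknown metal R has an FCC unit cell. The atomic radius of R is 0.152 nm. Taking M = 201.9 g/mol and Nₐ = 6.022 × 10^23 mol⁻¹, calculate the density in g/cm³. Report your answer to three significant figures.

16.9 g/cm³

In an FCC lattice, atoms touch along the face diagonal, so √2·a = 4r, giving a = 0.4299 nm = 4.299 × 10^-8 cm.
With Z = 4, ρ = Z·M/(N_A·a³) = 4 × 201.9 / (6.022 × 10²³ × 7.946 × 10^-23) = 16.88 g/cm³.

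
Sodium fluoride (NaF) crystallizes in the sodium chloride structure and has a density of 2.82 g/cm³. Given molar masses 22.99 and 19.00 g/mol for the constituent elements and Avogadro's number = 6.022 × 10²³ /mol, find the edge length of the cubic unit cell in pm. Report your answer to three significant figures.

462 pm

M(NaF) = 41.99 g/mol; Z = 4 formula units per cell.
a³ = Z·M/(N_A·ρ) = 4 × 41.99 / (6.022 × 10²³ × 2.82) = 9.890 × 10^-23 cm³, so a = 4.625 × 10^-8 cm = 462 pm.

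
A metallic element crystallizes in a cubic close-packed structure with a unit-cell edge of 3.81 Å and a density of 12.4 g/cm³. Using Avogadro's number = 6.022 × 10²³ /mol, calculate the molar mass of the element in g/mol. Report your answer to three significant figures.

An FCC cell has Z = 4 atoms; a = 3.810 × 10^-8 cm.
M = ρ·N_A·a³/Z = 12.4 × 6.022 × 10²³ × 5.531 × 10^-23 / 4 = 103 g/mol.

103 g/mol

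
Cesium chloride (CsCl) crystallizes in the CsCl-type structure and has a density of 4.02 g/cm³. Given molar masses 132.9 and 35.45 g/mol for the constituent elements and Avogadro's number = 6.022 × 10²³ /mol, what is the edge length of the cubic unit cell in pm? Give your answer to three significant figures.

411 pm

M(CsCl) = 168.35 g/mol; Z = 1 formula unit per cell.
a³ = Z·M/(N_A·ρ) = 1 × 168.35 / (6.022 × 10²³ × 4.02) = 6.954 × 10^-23 cm³, so a = 4.112 × 10^-8 cm = 411 pm.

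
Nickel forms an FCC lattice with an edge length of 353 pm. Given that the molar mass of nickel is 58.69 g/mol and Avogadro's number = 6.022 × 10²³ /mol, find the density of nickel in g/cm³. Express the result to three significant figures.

An FCC unit cell contains Z = 4 atoms.
Cell volume: a³ = (353 pm)³ = (3.530 × 10^-8 cm)³ = 4.399 × 10^-23 cm³.
ρ = Z·M/(N_A·a³) = 4 × 58.69 / (6.022 × 10²³ × 4.399 × 10^-23) = 8.863 g/cm³.

8.86 g/cm³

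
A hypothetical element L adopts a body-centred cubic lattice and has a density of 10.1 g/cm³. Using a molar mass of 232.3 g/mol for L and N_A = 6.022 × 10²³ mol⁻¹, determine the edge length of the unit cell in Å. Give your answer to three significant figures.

4.24 Å

With Z = 2 atoms per BCC cell, a³ = Z·M/(N_A·ρ) = 2 × 232.3 / (6.022 × 10²³ × 10.10 g/cm³) = 7.639 × 10^-23 cm³.
a = (7.639 × 10^-23)^(1/3) = 4.243 × 10^-8 cm = 4.24 Å.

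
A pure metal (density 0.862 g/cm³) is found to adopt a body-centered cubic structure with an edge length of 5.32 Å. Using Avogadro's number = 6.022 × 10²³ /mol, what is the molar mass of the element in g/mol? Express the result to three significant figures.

39.1 g/mol

A BCC cell has Z = 2 atoms; a = 5.320 × 10^-8 cm.
M = ρ·N_A·a³/Z = 0.862 × 6.022 × 10²³ × 1.506 × 10^-22 / 2 = 39.1 g/mol.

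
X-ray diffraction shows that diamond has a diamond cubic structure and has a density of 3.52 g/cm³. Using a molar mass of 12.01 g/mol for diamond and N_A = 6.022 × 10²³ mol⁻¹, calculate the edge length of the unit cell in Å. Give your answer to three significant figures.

With Z = 8 atoms per diamond cubic cell, a³ = Z·M/(N_A·ρ) = 8 × 12.01 / (6.022 × 10²³ × 3.520 g/cm³) = 4.533 × 10^-23 cm³.
a = (4.533 × 10^-23)^(1/3) = 3.565 × 10^-8 cm = 3.57 Å.

3.57 Å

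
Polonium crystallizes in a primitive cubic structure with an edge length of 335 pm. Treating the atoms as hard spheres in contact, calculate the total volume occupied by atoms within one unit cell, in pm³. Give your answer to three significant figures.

1.97 × 10^7 pm³

In a simple cubic lattice atoms touch along the cell edge, so a = 2r, so r = 0.5000a = 167.5 pm.
V_atoms = Z × (4/3)πr³ = 1 × (4/3)π × (167.5)³ = 1.97 × 10^7 pm³.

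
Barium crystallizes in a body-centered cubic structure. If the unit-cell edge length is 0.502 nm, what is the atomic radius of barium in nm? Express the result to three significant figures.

0.217 nm

In a BCC lattice, atoms touch along the body diagonal, so √3·a = 4r.
r = √3·a/4 = 1.7321 × 0.502 / 4 = 0.217 nm.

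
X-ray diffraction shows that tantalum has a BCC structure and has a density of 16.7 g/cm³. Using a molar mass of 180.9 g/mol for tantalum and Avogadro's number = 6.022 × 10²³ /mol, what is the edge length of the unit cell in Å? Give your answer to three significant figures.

With Z = 2 atoms per BCC cell, a³ = Z·M/(N_A·ρ) = 2 × 180.9 / (6.022 × 10²³ × 16.70 g/cm³) = 3.598 × 10^-23 cm³.
a = (3.598 × 10^-23)^(1/3) = 3.301 × 10^-8 cm = 3.30 Å.

3.30 Å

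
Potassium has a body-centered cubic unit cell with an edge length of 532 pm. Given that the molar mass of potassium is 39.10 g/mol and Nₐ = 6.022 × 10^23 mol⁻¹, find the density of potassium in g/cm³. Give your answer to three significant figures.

A BCC unit cell contains Z = 2 atoms.
Cell volume: a³ = (532 pm)³ = (5.320 × 10^-8 cm)³ = 1.506 × 10^-22 cm³.
ρ = Z·M/(N_A·a³) = 2 × 39.10 / (6.022 × 10²³ × 1.506 × 10^-22) = 0.8624 g/cm³.

0.862 g/cm³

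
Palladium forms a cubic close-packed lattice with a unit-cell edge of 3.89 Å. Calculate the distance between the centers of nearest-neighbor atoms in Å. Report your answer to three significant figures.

2.75 Å

In an FCC structure, atoms touch along the face diagonal, so √2·a = 4r; the nearest-neighbor distance equals 2r = 0.7071·a.
d = 0.7071 × 3.89 = 2.75 Å.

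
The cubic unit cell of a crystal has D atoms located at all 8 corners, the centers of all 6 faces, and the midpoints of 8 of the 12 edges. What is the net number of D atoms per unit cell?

6

Corner atoms are shared by 8 cells (1/8 each), face atoms by 2 (1/2 each), edge atoms by 4 (1/4 each).
Net atoms = 8 × 1/8 + 6 × 1/2 + 8 × 1/4 = 1 + 3 + 2 = 6.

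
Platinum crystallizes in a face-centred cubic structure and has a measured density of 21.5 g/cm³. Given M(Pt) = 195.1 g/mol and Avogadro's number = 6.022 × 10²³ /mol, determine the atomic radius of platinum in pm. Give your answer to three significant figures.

139 pm

For an FCC cell (Z = 4), a³ = Z·M/(N_A·ρ) = 4 × 195.1 / (6.022 × 10²³ × 21.50) = 6.028 × 10^-23 cm³, so a = 3.921 × 10^-8 cm = 392.1 pm.
Atoms touch along the face diagonal, so √2·a = 4r, so r = 0.3536 × a = 139 pm.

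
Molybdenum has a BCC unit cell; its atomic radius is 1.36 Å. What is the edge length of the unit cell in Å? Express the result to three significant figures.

In a BCC lattice, atoms touch along the body diagonal, so √3·a = 4r.
a = 4r/√3 = 4 × 1.36 / 1.7321 = 3.14 Å.

3.14 Å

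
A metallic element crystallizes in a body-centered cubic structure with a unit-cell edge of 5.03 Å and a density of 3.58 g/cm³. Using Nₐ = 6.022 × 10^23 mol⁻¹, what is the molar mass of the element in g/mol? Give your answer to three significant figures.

137 g/mol

A BCC cell has Z = 2 atoms; a = 5.030 × 10^-8 cm.
M = ρ·N_A·a³/Z = 3.58 × 6.022 × 10²³ × 1.273 × 10^-22 / 2 = 137 g/mol.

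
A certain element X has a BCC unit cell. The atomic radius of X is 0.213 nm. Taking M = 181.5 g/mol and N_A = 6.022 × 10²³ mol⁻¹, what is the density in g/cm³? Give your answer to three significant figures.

In a BCC lattice, atoms touch along the body diagonal, so √3·a = 4r, giving a = 0.4919 nm = 4.919 × 10^-8 cm.
With Z = 2, ρ = Z·M/(N_A·a³) = 2 × 181.5 / (6.022 × 10²³ × 1.190 × 10^-22) = 5.064 g/cm³.

5.06 g/cm³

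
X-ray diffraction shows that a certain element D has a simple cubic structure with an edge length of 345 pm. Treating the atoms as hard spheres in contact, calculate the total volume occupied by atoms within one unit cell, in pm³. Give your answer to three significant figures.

2.15 × 10^7 pm³

In a simple cubic lattice atoms touch along the cell edge, so a = 2r, so r = 0.5000a = 172.5 pm.
V_atoms = Z × (4/3)πr³ = 1 × (4/3)π × (172.5)³ = 2.15 × 10^7 pm³.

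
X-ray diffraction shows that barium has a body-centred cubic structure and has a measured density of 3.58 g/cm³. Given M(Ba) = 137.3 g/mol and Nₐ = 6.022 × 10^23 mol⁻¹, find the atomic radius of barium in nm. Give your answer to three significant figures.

For a BCC cell (Z = 2), a³ = Z·M/(N_A·ρ) = 2 × 137.3 / (6.022 × 10²³ × 3.580) = 1.274 × 10^-22 cm³, so a = 5.031 × 10^-8 cm = 0.5031 nm.
Atoms touch along the body diagonal, so √3·a = 4r, so r = 0.4330 × a = 0.218 nm.

0.218 nm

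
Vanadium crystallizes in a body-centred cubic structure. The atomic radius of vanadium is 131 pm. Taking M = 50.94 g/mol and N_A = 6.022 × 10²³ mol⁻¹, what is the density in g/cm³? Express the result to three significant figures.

In a BCC lattice, atoms touch along the body diagonal, so √3·a = 4r, giving a = 302.5 pm = 3.025 × 10^-8 cm.
With Z = 2, ρ = Z·M/(N_A·a³) = 2 × 50.94 / (6.022 × 10²³ × 2.769 × 10^-23) = 6.110 g/cm³.

6.11 g/cm³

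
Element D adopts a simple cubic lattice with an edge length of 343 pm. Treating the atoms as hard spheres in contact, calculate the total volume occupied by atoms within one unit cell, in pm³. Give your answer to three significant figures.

2.11 × 10^7 pm³

In a simple cubic lattice atoms touch along the cell edge, so a = 2r, so r = 0.5000a = 171.5 pm.
V_atoms = Z × (4/3)πr³ = 1 × (4/3)π × (171.5)³ = 2.11 × 10^7 pm³.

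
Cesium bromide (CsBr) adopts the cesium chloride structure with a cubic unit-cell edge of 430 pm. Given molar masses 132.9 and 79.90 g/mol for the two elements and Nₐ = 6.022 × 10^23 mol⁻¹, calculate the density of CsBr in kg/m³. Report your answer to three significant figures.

The cesium chloride structure contains Z = 1 formula unit per cell; M(CsBr) = 132.9 + 79.90 = 212.8 g/mol.
a³ = (4.300 × 10^-8 cm)³ = 7.951 × 10^-23 cm³.
ρ = 1 × 212.8 / (6.022 × 10²³ × 7.951 × 10^-23) = 4.445 g/cm³ = 4440 kg/m³.

4440 kg/m³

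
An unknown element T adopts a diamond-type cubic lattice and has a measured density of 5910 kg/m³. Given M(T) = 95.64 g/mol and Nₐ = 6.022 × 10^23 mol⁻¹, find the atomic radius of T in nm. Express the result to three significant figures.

For a diamond cubic cell (Z = 8), a³ = Z·M/(N_A·ρ) = 8 × 95.64 / (6.022 × 10²³ × 5.910) = 2.150 × 10^-22 cm³, so a = 5.991 × 10^-8 cm = 0.5991 nm.
Nearest neighbors lie along the body diagonal with √3·a = 8r, so r = 0.2165 × a = 0.130 nm.

0.130 nm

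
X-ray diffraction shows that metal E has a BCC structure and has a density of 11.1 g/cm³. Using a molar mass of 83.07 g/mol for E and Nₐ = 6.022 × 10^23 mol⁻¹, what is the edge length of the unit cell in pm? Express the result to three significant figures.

With Z = 2 atoms per BCC cell, a³ = Z·M/(N_A·ρ) = 2 × 83.07 / (6.022 × 10²³ × 11.10 g/cm³) = 2.485 × 10^-23 cm³.
a = (2.485 × 10^-23)^(1/3) = 2.918 × 10^-8 cm = 292 pm.

292 pm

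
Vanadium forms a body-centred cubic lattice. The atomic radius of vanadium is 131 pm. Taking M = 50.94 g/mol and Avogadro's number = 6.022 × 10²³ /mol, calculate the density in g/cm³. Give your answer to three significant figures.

6.11 g/cm³

In a BCC lattice, atoms touch along the body diagonal, so √3·a = 4r, giving a = 302.5 pm = 3.025 × 10^-8 cm.
With Z = 2, ρ = Z·M/(N_A·a³) = 2 × 50.94 / (6.022 × 10²³ × 2.769 × 10^-23) = 6.110 g/cm³.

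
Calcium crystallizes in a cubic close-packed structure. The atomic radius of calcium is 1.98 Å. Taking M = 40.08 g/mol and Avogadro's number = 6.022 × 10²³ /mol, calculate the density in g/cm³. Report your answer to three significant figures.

In an FCC lattice, atoms touch along the face diagonal, so √2·a = 4r, giving a = 5.600 Å = 5.600 × 10^-8 cm.
With Z = 4, ρ = Z·M/(N_A·a³) = 4 × 40.08 / (6.022 × 10²³ × 1.756 × 10^-22) = 1.516 g/cm³.

1.52 g/cm³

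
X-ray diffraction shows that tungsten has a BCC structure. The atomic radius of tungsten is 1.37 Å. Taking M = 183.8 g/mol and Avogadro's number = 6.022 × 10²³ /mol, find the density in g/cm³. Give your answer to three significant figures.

19.3 g/cm³

In a BCC lattice, atoms touch along the body diagonal, so √3·a = 4r, giving a = 3.164 Å = 3.164 × 10^-8 cm.
With Z = 2, ρ = Z·M/(N_A·a³) = 2 × 183.8 / (6.022 × 10²³ × 3.167 × 10^-23) = 19.27 g/cm³.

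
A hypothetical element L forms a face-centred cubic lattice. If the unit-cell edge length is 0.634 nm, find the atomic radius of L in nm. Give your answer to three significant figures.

In an FCC lattice, atoms touch along the face diagonal, so √2·a = 4r.
r = √2·a/4 = 1.4142 × 0.634 / 4 = 0.224 nm.

0.224 nm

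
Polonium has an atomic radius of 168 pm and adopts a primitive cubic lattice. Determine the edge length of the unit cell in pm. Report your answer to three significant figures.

In a simple cubic lattice, atoms touch along the cell edge, so a = 2r.
a = 2r = 2 × 168 = 336 pm.

336 pm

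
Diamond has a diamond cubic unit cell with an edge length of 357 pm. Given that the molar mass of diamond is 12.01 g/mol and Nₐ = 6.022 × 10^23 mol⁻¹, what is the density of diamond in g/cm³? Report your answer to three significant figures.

3.51 g/cm³

A diamond cubic unit cell contains Z = 8 atoms.
Cell volume: a³ = (357 pm)³ = (3.570 × 10^-8 cm)³ = 4.550 × 10^-23 cm³.
ρ = Z·M/(N_A·a³) = 8 × 12.01 / (6.022 × 10²³ × 4.550 × 10^-23) = 3.507 g/cm³.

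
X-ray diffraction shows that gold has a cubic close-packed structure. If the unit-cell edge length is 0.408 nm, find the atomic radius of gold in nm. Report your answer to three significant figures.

In an FCC lattice, atoms touch along the face diagonal, so √2·a = 4r.
r = √2·a/4 = 1.4142 × 0.408 / 4 = 0.144 nm.

0.144 nm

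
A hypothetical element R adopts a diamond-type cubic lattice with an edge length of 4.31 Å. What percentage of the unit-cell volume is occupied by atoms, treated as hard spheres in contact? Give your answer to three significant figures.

34.0%

In a diamond cubic lattice nearest neighbors lie along the body diagonal with √3·a = 8r, so r = 0.2165a = 0.9331 Å.
Packing fraction = Z·(4/3)πr³ / a³ = 8 × (4/3)π × (0.9331)³ / (4.31)³ = 0.3401 = 34.0%.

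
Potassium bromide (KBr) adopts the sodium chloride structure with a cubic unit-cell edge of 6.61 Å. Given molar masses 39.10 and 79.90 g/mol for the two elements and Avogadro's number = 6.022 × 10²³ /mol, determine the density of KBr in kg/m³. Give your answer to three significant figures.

The sodium chloride structure contains Z = 4 formula units per cell; M(KBr) = 39.10 + 79.90 = 119.0 g/mol.
a³ = (6.610 × 10^-8 cm)³ = 2.888 × 10^-22 cm³.
ρ = 4 × 119.0 / (6.022 × 10²³ × 2.888 × 10^-22) = 2.737 g/cm³ = 2740 kg/m³.

2740 kg/m³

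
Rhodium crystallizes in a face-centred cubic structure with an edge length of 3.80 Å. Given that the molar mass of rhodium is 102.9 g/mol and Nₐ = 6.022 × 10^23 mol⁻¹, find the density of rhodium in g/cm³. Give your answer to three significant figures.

12.5 g/cm³

An FCC unit cell contains Z = 4 atoms.
Cell volume: a³ = (3.80 Å)³ = (3.800 × 10^-8 cm)³ = 5.487 × 10^-23 cm³.
ρ = Z·M/(N_A·a³) = 4 × 102.9 / (6.022 × 10²³ × 5.487 × 10^-23) = 12.46 g/cm³.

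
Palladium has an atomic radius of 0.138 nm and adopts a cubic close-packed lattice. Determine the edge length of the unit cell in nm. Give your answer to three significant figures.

In an FCC lattice, atoms touch along the face diagonal, so √2·a = 4r.
a = 4r/√2 = 4 × 0.138 / 1.4142 = 0.390 nm.

0.390 nm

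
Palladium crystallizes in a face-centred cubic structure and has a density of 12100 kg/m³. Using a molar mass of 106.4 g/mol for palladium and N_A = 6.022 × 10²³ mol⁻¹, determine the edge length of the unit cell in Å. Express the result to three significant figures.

3.88 Å

With Z = 4 atoms per FCC cell, a³ = Z·M/(N_A·ρ) = 4 × 106.4 / (6.022 × 10²³ × 12.10 g/cm³) = 5.841 × 10^-23 cm³.
a = (5.841 × 10^-23)^(1/3) = 3.880 × 10^-8 cm = 3.88 Å.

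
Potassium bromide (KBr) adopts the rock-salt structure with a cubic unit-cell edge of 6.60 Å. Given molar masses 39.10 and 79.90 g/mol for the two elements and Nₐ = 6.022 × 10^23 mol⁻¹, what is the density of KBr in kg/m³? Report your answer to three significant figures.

The rock-salt structure contains Z = 4 formula units per cell; M(KBr) = 39.10 + 79.90 = 119.0 g/mol.
a³ = (6.600 × 10^-8 cm)³ = 2.875 × 10^-22 cm³.
ρ = 4 × 119.0 / (6.022 × 10²³ × 2.875 × 10^-22) = 2.749 g/cm³ = 2750 kg/m³.

2750 kg/m³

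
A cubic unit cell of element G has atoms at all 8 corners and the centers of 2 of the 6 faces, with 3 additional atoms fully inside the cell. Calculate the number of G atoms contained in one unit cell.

5

Corner atoms are shared by 8 cells (1/8 each), face atoms by 2 (1/2 each), interior atoms are unshared.
Net atoms = 8 × 1/8 + 2 × 1/2 + 3 = 1 + 1 + 3 = 5.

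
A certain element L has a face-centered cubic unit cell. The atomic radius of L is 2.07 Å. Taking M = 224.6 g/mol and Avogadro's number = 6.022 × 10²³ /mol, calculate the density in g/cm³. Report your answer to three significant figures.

In an FCC lattice, atoms touch along the face diagonal, so √2·a = 4r, giving a = 5.855 Å = 5.855 × 10^-8 cm.
With Z = 4, ρ = Z·M/(N_A·a³) = 4 × 224.6 / (6.022 × 10²³ × 2.007 × 10^-22) = 7.433 g/cm³.

7.43 g/cm³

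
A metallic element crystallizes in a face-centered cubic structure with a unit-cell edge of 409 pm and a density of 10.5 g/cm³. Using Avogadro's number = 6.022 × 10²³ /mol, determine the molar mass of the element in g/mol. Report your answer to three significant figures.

108 g/mol

An FCC cell has Z = 4 atoms; a = 4.090 × 10^-8 cm.
M = ρ·N_A·a³/Z = 10.5 × 6.022 × 10²³ × 6.842 × 10^-23 / 4 = 108 g/mol.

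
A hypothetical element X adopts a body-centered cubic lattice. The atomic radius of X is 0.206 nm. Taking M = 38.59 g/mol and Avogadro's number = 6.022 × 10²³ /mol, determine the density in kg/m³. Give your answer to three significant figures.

In a BCC lattice, atoms touch along the body diagonal, so √3·a = 4r, giving a = 0.4757 nm = 4.757 × 10^-8 cm.
With Z = 2, ρ = Z·M/(N_A·a³) = 2 × 38.59 / (6.022 × 10²³ × 1.077 × 10^-22) = 1.190 g/cm³ = 1190 kg/m³.

1190 kg/m³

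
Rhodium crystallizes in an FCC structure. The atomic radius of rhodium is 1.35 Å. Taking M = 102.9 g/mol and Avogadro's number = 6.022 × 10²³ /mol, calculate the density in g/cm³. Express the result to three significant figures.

In an FCC lattice, atoms touch along the face diagonal, so √2·a = 4r, giving a = 3.818 Å = 3.818 × 10^-8 cm.
With Z = 4, ρ = Z·M/(N_A·a³) = 4 × 102.9 / (6.022 × 10²³ × 5.567 × 10^-23) = 12.28 g/cm³.

12.3 g/cm³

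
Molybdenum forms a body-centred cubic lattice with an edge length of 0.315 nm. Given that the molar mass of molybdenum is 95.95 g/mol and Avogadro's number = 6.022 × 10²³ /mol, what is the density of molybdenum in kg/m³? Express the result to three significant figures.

A BCC unit cell contains Z = 2 atoms.
Cell volume: a³ = (0.315 nm)³ = (3.150 × 10^-8 cm)³ = 3.126 × 10^-23 cm³.
ρ = Z·M/(N_A·a³) = 2 × 95.95 / (6.022 × 10²³ × 3.126 × 10^-23) = 10.20 g/cm³ = 10200 kg/m³.

10200 kg/m³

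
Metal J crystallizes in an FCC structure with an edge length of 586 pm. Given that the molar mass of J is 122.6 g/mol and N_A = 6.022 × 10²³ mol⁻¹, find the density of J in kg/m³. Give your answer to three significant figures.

4050 kg/m³

An FCC unit cell contains Z = 4 atoms.
Cell volume: a³ = (586 pm)³ = (5.860 × 10^-8 cm)³ = 2.012 × 10^-22 cm³.
ρ = Z·M/(N_A·a³) = 4 × 122.6 / (6.022 × 10²³ × 2.012 × 10^-22) = 4.047 g/cm³ = 4050 kg/m³.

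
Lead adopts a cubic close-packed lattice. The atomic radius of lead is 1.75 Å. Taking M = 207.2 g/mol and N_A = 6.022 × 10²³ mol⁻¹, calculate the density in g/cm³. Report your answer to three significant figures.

In an FCC lattice, atoms touch along the face diagonal, so √2·a = 4r, giving a = 4.950 Å = 4.950 × 10^-8 cm.
With Z = 4, ρ = Z·M/(N_A·a³) = 4 × 207.2 / (6.022 × 10²³ × 1.213 × 10^-22) = 11.35 g/cm³.

11.3 g/cm³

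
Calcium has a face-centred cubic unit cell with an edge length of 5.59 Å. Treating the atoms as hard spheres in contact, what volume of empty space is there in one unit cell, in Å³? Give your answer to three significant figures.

In an FCC lattice atoms touch along the face diagonal, so √2·a = 4r, so r = 0.3536a = 1.976 Å.
V_cell = a³ = 174.7 Å³; V_atoms = 4 × (4/3)πr³ = 129.3 Å³.
Empty space = 174.7 − 129.3 = 45.3 Å³.

45.3 Å³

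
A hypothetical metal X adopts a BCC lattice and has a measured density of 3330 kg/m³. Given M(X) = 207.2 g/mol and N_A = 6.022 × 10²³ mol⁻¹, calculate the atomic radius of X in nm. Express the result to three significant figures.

For a BCC cell (Z = 2), a³ = Z·M/(N_A·ρ) = 2 × 207.2 / (6.022 × 10²³ × 3.330) = 2.066 × 10^-22 cm³, so a = 5.912 × 10^-8 cm = 0.5912 nm.
Atoms touch along the body diagonal, so √3·a = 4r, so r = 0.4330 × a = 0.256 nm.

0.256 nm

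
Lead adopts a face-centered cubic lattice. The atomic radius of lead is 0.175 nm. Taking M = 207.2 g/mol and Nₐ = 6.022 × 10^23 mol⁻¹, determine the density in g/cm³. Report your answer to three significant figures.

11.3 g/cm³

In an FCC lattice, atoms touch along the face diagonal, so √2·a = 4r, giving a = 0.4950 nm = 4.950 × 10^-8 cm.
With Z = 4, ρ = Z·M/(N_A·a³) = 4 × 207.2 / (6.022 × 10²³ × 1.213 × 10^-22) = 11.35 g/cm³.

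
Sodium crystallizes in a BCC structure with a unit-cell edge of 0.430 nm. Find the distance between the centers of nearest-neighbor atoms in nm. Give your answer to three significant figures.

0.372 nm

In a BCC structure, atoms touch along the body diagonal, so √3·a = 4r; the nearest-neighbor distance equals 2r = 0.8660·a.
d = 0.8660 × 0.430 = 0.372 nm.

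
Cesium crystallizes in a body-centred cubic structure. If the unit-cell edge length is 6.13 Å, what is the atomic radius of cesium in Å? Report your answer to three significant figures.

2.65 Å

In a BCC lattice, atoms touch along the body diagonal, so √3·a = 4r.
r = √3·a/4 = 1.7321 × 6.13 / 4 = 2.65 Å.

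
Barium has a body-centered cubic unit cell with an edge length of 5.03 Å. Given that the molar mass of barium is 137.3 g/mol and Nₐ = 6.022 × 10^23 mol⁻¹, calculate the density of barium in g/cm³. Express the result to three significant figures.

3.58 g/cm³

A BCC unit cell contains Z = 2 atoms.
Cell volume: a³ = (5.03 Å)³ = (5.030 × 10^-8 cm)³ = 1.273 × 10^-22 cm³.
ρ = Z·M/(N_A·a³) = 2 × 137.3 / (6.022 × 10²³ × 1.273 × 10^-22) = 3.583 g/cm³.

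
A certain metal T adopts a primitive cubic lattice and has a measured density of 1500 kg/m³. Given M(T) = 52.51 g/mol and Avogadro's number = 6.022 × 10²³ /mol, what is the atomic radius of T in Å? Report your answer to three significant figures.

For a simple cubic cell (Z = 1), a³ = Z·M/(N_A·ρ) = 1 × 52.51 / (6.022 × 10²³ × 1.500) = 5.813 × 10^-23 cm³, so a = 3.874 × 10^-8 cm = 3.874 Å.
Atoms touch along the cell edge, so a = 2r, so r = 0.5000 × a = 1.94 Å.

1.94 Å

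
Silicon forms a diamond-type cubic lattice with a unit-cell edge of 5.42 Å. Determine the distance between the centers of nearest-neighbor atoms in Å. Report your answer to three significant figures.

2.35 Å

In a diamond cubic structure, nearest neighbors lie along the body diagonal with √3·a = 8r; the nearest-neighbor distance equals 2r = 0.4330·a.
d = 0.4330 × 5.42 = 2.35 Å.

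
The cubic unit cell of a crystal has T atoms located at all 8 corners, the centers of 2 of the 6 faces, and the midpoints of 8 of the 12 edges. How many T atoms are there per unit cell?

Corner atoms are shared by 8 cells (1/8 each), face atoms by 2 (1/2 each), edge atoms by 4 (1/4 each).
Net atoms = 8 × 1/8 + 2 × 1/2 + 8 × 1/4 = 1 + 1 + 2 = 4.

4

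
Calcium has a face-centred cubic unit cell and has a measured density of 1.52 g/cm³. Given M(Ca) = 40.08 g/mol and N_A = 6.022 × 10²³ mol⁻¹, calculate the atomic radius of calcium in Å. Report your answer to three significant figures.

1.98 Å

For an FCC cell (Z = 4), a³ = Z·M/(N_A·ρ) = 4 × 40.08 / (6.022 × 10²³ × 1.520) = 1.751 × 10^-22 cm³, so a = 5.595 × 10^-8 cm = 5.595 Å.
Atoms touch along the face diagonal, so √2·a = 4r, so r = 0.3536 × a = 1.98 Å.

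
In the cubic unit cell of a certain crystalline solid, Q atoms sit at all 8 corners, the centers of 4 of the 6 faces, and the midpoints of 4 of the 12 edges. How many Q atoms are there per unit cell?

4

Corner atoms are shared by 8 cells (1/8 each), face atoms by 2 (1/2 each), edge atoms by 4 (1/4 each).
Net atoms = 8 × 1/8 + 4 × 1/2 + 4 × 1/4 = 1 + 2 + 1 = 4.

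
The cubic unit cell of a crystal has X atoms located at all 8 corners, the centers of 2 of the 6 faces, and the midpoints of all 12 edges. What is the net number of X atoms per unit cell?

5

Corner atoms are shared by 8 cells (1/8 each), face atoms by 2 (1/2 each), edge atoms by 4 (1/4 each).
Net atoms = 8 × 1/8 + 2 × 1/2 + 12 × 1/4 = 1 + 1 + 3 = 5.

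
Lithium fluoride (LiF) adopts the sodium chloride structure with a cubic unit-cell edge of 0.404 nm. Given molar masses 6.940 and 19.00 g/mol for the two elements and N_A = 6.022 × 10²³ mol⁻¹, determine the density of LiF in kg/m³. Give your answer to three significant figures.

2610 kg/m³

The sodium chloride structure contains Z = 4 formula units per cell; M(LiF) = 6.940 + 19.00 = 25.94 g/mol.
a³ = (4.040 × 10^-8 cm)³ = 6.594 × 10^-23 cm³.
ρ = 4 × 25.94 / (6.022 × 10²³ × 6.594 × 10^-23) = 2.613 g/cm³ = 2610 kg/m³.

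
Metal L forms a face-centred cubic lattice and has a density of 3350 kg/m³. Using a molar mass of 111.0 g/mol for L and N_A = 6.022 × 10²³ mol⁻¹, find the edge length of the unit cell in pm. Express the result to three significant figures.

With Z = 4 atoms per FCC cell, a³ = Z·M/(N_A·ρ) = 4 × 111.0 / (6.022 × 10²³ × 3.350 g/cm³) = 2.201 × 10^-22 cm³.
a = (2.201 × 10^-22)^(1/3) = 6.038 × 10^-8 cm = 604 pm.

604 pm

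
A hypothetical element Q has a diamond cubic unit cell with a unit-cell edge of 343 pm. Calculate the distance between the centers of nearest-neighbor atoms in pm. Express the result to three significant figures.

149 pm

In a diamond cubic structure, nearest neighbors lie along the body diagonal with √3·a = 8r; the nearest-neighbor distance equals 2r = 0.4330·a.
d = 0.4330 × 343 = 149 pm.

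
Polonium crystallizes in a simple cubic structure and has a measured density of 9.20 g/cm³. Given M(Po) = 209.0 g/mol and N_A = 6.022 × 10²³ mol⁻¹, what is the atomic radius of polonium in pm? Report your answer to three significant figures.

168 pm

For a simple cubic cell (Z = 1), a³ = Z·M/(N_A·ρ) = 1 × 209.0 / (6.022 × 10²³ × 9.200) = 3.772 × 10^-23 cm³, so a = 3.354 × 10^-8 cm = 335.4 pm.
Atoms touch along the cell edge, so a = 2r, so r = 0.5000 × a = 168 pm.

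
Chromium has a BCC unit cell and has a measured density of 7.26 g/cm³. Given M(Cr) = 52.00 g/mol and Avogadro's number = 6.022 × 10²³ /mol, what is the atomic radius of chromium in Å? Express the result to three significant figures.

1.25 Å

For a BCC cell (Z = 2), a³ = Z·M/(N_A·ρ) = 2 × 52.00 / (6.022 × 10²³ × 7.260) = 2.379 × 10^-23 cm³, so a = 2.876 × 10^-8 cm = 2.876 Å.
Atoms touch along the body diagonal, so √3·a = 4r, so r = 0.4330 × a = 1.25 Å.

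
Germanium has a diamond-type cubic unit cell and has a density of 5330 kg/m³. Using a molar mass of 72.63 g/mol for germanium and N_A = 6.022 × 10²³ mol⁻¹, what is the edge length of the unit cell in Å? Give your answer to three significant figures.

With Z = 8 atoms per diamond cubic cell, a³ = Z·M/(N_A·ρ) = 8 × 72.63 / (6.022 × 10²³ × 5.330 g/cm³) = 1.810 × 10^-22 cm³.
a = (1.810 × 10^-22)^(1/3) = 5.657 × 10^-8 cm = 5.66 Å.

5.66 Å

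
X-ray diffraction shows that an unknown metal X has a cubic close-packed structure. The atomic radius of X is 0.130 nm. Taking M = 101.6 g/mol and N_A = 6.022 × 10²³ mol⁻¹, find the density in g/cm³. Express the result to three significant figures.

In an FCC lattice, atoms touch along the face diagonal, so √2·a = 4r, giving a = 0.3677 nm = 3.677 × 10^-8 cm.
With Z = 4, ρ = Z·M/(N_A·a³) = 4 × 101.6 / (6.022 × 10²³ × 4.971 × 10^-23) = 13.58 g/cm³.

13.6 g/cm³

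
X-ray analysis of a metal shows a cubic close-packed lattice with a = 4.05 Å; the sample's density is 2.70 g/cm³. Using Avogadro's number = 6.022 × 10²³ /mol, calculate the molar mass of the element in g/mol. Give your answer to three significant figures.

An FCC cell has Z = 4 atoms; a = 4.050 × 10^-8 cm.
M = ρ·N_A·a³/Z = 2.70 × 6.022 × 10²³ × 6.643 × 10^-23 / 4 = 27.0 g/mol.

27.0 g/mol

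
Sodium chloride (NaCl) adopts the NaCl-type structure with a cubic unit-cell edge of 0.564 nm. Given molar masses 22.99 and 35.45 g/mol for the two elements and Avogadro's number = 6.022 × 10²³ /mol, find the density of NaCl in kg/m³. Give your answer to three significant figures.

2160 kg/m³

The NaCl-type structure contains Z = 4 formula units per cell; M(NaCl) = 22.99 + 35.45 = 58.44 g/mol.
a³ = (5.640 × 10^-8 cm)³ = 1.794 × 10^-22 cm³.
ρ = 4 × 58.44 / (6.022 × 10²³ × 1.794 × 10^-22) = 2.164 g/cm³ = 2160 kg/m³.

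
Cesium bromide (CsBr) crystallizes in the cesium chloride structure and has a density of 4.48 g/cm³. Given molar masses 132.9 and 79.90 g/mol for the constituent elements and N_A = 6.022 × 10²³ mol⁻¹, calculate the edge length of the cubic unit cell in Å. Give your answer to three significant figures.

M(CsBr) = 212.8 g/mol; Z = 1 formula unit per cell.
a³ = Z·M/(N_A·ρ) = 1 × 212.8 / (6.022 × 10²³ × 4.48) = 7.888 × 10^-23 cm³, so a = 4.289 × 10^-8 cm = 4.29 Å.

4.29 Å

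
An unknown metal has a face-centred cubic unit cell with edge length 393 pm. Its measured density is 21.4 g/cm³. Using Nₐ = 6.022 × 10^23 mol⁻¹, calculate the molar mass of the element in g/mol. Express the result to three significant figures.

196 g/mol

An FCC cell has Z = 4 atoms; a = 3.930 × 10^-8 cm.
M = ρ·N_A·a³/Z = 21.4 × 6.022 × 10²³ × 6.070 × 10^-23 / 4 = 196 g/mol.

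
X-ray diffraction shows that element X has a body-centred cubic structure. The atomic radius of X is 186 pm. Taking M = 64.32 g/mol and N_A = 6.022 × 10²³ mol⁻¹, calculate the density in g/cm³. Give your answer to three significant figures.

In a BCC lattice, atoms touch along the body diagonal, so √3·a = 4r, giving a = 429.5 pm = 4.295 × 10^-8 cm.
With Z = 2, ρ = Z·M/(N_A·a³) = 2 × 64.32 / (6.022 × 10²³ × 7.926 × 10^-23) = 2.695 g/cm³.

2.70 g/cm³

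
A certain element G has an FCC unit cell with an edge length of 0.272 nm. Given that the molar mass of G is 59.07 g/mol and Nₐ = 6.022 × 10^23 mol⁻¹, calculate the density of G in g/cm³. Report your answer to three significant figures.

19.5 g/cm³

An FCC unit cell contains Z = 4 atoms.
Cell volume: a³ = (0.272 nm)³ = (2.720 × 10^-8 cm)³ = 2.012 × 10^-23 cm³.
ρ = Z·M/(N_A·a³) = 4 × 59.07 / (6.022 × 10²³ × 2.012 × 10^-23) = 19.50 g/cm³.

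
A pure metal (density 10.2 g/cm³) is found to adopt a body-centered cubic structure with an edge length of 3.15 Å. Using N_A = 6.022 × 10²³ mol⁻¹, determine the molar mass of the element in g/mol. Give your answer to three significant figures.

96.0 g/mol

A BCC cell has Z = 2 atoms; a = 3.150 × 10^-8 cm.
M = ρ·N_A·a³/Z = 10.2 × 6.022 × 10²³ × 3.126 × 10^-23 / 2 = 96.0 g/mol.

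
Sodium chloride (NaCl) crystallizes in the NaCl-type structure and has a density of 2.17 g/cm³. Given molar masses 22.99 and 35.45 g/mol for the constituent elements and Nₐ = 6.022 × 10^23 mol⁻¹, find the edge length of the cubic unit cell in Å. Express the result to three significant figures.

M(NaCl) = 58.44 g/mol; Z = 4 formula units per cell.
a³ = Z·M/(N_A·ρ) = 4 × 58.44 / (6.022 × 10²³ × 2.17) = 1.789 × 10^-22 cm³, so a = 5.635 × 10^-8 cm = 5.63 Å.

5.63 Å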